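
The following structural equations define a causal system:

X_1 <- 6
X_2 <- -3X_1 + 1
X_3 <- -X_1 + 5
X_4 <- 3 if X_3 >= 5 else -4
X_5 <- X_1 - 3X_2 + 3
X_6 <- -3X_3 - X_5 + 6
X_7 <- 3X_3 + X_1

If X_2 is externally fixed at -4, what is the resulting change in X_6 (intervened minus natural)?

39

Under do(X_2=-4), the mechanism X_2 <- -3X_1 + 1 is discarded; X_2 is fixed at -4.
X_3 = -X_1 + 5  [with X_1=6]  = -1
X_5 = X_1 - 3X_2 + 3  [with X_1=6, X_2=-4]  = 21
X_6 = -3X_3 - X_5 + 6  [with X_3=-1, X_5=21]  = -12
Without intervention: X_2 = -3X_1 + 1  [with X_1=6]  = -17; X_3 = -X_1 + 5  [with X_1=6]  = -1; X_5 = X_1 - 3X_2 + 3  [with X_1=6, X_2=-17]  = 60; X_6 = -3X_3 - X_5 + 6  [with X_3=-1, X_5=60]  = -51.
Change = -12 − (-51) = 39.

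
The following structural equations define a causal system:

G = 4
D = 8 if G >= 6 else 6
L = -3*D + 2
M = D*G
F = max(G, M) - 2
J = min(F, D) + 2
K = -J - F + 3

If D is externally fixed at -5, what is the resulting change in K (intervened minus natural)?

Under do(D=-5), the mechanism D = 8 if G >= 6 else 6 is discarded; D is fixed at -5.
M = D*G  [with D=-5, G=4]  = -20
F = max(G, M) - 2  [with G=4, M=-20]  = 2
J = min(F, D) + 2  [with F=2, D=-5]  = -3
K = -J - F + 3  [with J=-3, F=2]  = 4
Without intervention: D = 8 if G >= 6 else 6  [with G=4]  = 6; M = D*G  [with D=6, G=4]  = 24; F = max(G, M) - 2  [with G=4, M=24]  = 22; J = min(F, D) + 2  [with F=22, D=6]  = 8; K = -J - F + 3  [with J=8, F=22]  = -27.
Change = 4 − (-27) = 31.

31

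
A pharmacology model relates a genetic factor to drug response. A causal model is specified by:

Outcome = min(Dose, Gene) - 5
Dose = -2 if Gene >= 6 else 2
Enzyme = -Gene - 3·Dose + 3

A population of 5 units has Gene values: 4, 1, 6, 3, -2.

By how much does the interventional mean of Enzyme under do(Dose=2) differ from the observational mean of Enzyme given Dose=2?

Under do(Dose=2), Dose's equation is replaced by Dose=2 for every unit. Per-unit Enzyme: -7, -4, -9, -6, -1. Mean = -5.4.
Observing Dose=2 restricts to units where Dose's equation naturally yields 2: Gene ∈ {4, 1, 3, -2}. In that subpopulation Enzyme = -7, -4, -6, -1, mean -4.5.
Difference = -5.4 − (-4.5) = -0.9.

-0.9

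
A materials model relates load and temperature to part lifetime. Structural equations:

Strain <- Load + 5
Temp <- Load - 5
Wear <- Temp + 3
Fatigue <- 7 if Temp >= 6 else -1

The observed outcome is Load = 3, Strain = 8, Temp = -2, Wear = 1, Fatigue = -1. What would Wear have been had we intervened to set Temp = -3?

The intervention breaks the incoming arrows to Temp: Temp <- Load - 5 no longer applies, and Temp = -3.
Wear = Temp + 3  [with Temp=-3]  = 0

0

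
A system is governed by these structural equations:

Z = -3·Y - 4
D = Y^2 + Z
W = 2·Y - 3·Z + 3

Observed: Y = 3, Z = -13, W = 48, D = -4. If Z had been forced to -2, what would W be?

15

The intervention breaks the incoming arrows to Z: Z = -3·Y - 4 no longer applies, and Z = -2.
W = 2·Y - 3·Z + 3  [with Y=3, Z=-2]  = 15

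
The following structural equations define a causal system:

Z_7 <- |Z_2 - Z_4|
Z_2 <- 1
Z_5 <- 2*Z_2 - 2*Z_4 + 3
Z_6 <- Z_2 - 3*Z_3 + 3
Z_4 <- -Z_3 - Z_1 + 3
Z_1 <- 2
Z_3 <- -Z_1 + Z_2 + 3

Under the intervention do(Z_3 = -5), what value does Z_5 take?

do(Z_3=-5) replaces the equation Z_3 <- -Z_1 + Z_2 + 3 with the constant Z_3 = -5.
Z_4 = -Z_3 - Z_1 + 3  [with Z_3=-5, Z_1=2]  = 6
Z_5 = 2*Z_2 - 2*Z_4 + 3  [with Z_2=1, Z_4=6]  = -7

-7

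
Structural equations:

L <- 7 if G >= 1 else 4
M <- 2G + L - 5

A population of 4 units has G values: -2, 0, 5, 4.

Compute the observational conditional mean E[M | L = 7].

11

Observing L=7 restricts to units where L's equation naturally yields 7: G ∈ {5, 4}. In that subpopulation M = 12, 10, mean 11.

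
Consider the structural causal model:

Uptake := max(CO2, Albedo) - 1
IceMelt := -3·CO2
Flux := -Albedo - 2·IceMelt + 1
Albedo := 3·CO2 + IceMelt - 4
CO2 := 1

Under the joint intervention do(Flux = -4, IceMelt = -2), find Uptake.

0

The joint intervention fixes Flux = -4, IceMelt = -2, removing each variable's own equation.
Albedo = 3·CO2 + IceMelt - 4  [with CO2=1, IceMelt=-2]  = -3
Uptake = max(CO2, Albedo) - 1  [with CO2=1, Albedo=-3]  = 0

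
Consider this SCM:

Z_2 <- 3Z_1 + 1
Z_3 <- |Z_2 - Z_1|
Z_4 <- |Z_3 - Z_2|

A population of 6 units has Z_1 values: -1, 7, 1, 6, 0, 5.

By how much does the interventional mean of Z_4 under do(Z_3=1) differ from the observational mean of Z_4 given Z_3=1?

Under do(Z_3=1), Z_3's equation is replaced by Z_3=1 for every unit. Per-unit Z_4: 3, 21, 3, 18, 0, 15. Mean = 10.
E[Z_4|Z_3=1] averages over only the 2 units with Z_3=1 (Z_1 = -1, 0): Z_4 = 3, 0, mean 1.5.
Difference = 10 − 1.5 = 8.5.

8.5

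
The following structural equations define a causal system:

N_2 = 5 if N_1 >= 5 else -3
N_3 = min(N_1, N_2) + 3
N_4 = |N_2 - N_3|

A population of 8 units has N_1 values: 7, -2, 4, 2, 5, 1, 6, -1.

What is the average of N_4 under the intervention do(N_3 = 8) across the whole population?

8

Every unit gets N_3=8 under the intervention. N_4 values become 3, 11, 11, 11, 3, 11, 3, 11; E[N_4|do(N_3=8)] = 8.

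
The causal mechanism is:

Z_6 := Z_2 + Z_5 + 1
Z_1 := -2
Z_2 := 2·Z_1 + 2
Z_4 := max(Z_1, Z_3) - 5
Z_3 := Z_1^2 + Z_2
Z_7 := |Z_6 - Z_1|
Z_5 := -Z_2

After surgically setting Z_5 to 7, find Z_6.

6

The intervention breaks the incoming arrows to Z_5: Z_5 := -Z_2 no longer applies, and Z_5 = 7.
Z_2 = 2·Z_1 + 2  [with Z_1=-2]  = -2
Z_6 = Z_2 + Z_5 + 1  [with Z_2=-2, Z_5=7]  = 6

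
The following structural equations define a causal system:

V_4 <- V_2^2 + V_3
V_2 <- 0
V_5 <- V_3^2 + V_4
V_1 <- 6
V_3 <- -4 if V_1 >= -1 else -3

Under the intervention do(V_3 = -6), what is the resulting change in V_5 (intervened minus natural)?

18

do(V_3=-6) replaces the equation V_3 <- -4 if V_1 >= -1 else -3 with the constant V_3 = -6.
V_4 = V_2^2 + V_3  [with V_2=0, V_3=-6]  = -6
V_5 = V_3^2 + V_4  [with V_3=-6, V_4=-6]  = 30
Without intervention: V_3 = -4 if V_1 >= -1 else -3  [with V_1=6]  = -4; V_4 = V_2^2 + V_3  [with V_2=0, V_3=-4]  = -4; V_5 = V_3^2 + V_4  [with V_3=-4, V_4=-4]  = 12.
Change = 30 − 12 = 18.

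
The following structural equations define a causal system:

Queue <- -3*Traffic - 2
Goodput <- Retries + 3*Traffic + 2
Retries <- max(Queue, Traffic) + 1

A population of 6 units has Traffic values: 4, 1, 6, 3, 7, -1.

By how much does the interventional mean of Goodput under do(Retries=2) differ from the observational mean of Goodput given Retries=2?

10

The intervention sets Retries=2 in all 6 units regardless of Traffic. Recomputing Goodput per unit gives 16, 7, 22, 13, 25, 1; average 14.
Observing Retries=2 restricts to units where Retries's equation naturally yields 2: Traffic ∈ {1, -1}. In that subpopulation Goodput = 7, 1, mean 4.
Difference = 14 − 4 = 10.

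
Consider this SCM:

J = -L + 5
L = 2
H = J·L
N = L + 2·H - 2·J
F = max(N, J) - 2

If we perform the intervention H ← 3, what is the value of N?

2

The intervention breaks the incoming arrows to H: H = J·L no longer applies, and H = 3.
J = -L + 5  [with L=2]  = 3
N = L + 2·H - 2·J  [with L=2, H=3, J=3]  = 2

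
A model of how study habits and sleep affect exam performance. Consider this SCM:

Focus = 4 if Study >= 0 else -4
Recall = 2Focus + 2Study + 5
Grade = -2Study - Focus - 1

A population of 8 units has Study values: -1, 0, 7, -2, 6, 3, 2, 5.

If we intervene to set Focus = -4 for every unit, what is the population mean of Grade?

-2

The intervention sets Focus=-4 in all 8 units regardless of Study. Recomputing Grade per unit gives 5, 3, -11, 7, -9, -3, -1, -7; average -2.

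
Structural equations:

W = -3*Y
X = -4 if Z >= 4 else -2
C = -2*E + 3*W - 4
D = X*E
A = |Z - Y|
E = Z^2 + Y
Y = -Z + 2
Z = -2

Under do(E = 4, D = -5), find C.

-48

Under do(E = 4, D = -5), each intervened variable's structural equation is replaced by its fixed value.
Y = -Z + 2  [with Z=-2]  = 4
W = -3*Y  [with Y=4]  = -12
C = -2*E + 3*W - 4  [with E=4, W=-12]  = -48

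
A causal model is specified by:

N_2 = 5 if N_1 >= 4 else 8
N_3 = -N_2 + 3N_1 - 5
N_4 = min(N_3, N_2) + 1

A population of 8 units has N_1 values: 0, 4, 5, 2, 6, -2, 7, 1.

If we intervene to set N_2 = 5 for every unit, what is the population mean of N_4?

Every unit gets N_2=5 under the intervention. N_4 values become -9, 3, 6, -3, 6, -15, 6, -6; E[N_4|do(N_2=5)] = -1.5.

-1.5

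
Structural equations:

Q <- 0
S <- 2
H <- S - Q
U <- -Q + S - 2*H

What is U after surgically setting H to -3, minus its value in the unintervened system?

The intervention breaks the incoming arrows to H: H <- S - Q no longer applies, and H = -3.
U = -Q + S - 2*H  [with Q=0, S=2, H=-3]  = 8
Without intervention: H = S - Q  [with S=2, Q=0]  = 2; U = -Q + S - 2*H  [with Q=0, S=2, H=2]  = -2.
Change = 8 − (-2) = 10.

10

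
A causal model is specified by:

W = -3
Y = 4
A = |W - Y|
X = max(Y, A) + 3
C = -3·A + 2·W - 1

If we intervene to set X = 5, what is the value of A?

Under do(X=5), the mechanism X = max(Y, A) + 3 is discarded; X is fixed at 5.
Since A is not a descendant of the intervened variable, it is unaffected.
A = |W - Y|  [with W=-3, Y=4]  = 7

7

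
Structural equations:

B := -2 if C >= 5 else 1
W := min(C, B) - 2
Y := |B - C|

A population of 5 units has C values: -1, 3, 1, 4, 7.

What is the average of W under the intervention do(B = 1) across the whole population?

-1.4

Every unit gets B=1 under the intervention. W values become -3, -1, -1, -1, -1; E[W|do(B=1)] = -1.4.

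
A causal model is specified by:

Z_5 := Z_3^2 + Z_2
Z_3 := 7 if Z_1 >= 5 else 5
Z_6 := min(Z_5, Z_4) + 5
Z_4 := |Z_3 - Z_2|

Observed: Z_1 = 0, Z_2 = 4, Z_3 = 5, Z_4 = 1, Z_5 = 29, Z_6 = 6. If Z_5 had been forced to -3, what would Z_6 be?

The intervention breaks the incoming arrows to Z_5: Z_5 := Z_3^2 + Z_2 no longer applies, and Z_5 = -3.
Z_3 = 7 if Z_1 >= 5 else 5  [with Z_1=0]  = 5
Z_4 = |Z_3 - Z_2|  [with Z_3=5, Z_2=4]  = 1
Z_6 = min(Z_5, Z_4) + 5  [with Z_5=-3, Z_4=1]  = 2

2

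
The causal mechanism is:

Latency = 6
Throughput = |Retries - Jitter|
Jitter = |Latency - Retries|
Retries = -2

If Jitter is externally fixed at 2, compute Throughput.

4

The intervention breaks the incoming arrows to Jitter: Jitter = |Latency - Retries| no longer applies, and Jitter = 2.
Throughput = |Retries - Jitter|  [with Retries=-2, Jitter=2]  = 4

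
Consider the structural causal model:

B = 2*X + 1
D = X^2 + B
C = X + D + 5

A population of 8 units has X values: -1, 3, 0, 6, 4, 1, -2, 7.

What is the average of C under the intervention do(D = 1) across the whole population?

8.25

do(D=1) breaks D's dependence on X. With D=1 fixed, C across the units is 5, 9, 6, 12, 10, 7, 4, 13, mean 8.25.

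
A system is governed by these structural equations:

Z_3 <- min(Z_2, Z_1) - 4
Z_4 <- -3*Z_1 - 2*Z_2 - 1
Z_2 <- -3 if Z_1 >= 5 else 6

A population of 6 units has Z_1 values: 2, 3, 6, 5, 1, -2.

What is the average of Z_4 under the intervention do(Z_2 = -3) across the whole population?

-2.5

The intervention sets Z_2=-3 in all 6 units regardless of Z_1. Recomputing Z_4 per unit gives -1, -4, -13, -10, 2, 11; average -2.5.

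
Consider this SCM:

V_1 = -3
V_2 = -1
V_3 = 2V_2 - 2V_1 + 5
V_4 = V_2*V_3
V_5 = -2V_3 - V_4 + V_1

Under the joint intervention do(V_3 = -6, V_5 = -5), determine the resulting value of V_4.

6

The joint intervention fixes V_3 = -6, V_5 = -5, removing each variable's own equation.
V_4 = V_2*V_3  [with V_2=-1, V_3=-6]  = 6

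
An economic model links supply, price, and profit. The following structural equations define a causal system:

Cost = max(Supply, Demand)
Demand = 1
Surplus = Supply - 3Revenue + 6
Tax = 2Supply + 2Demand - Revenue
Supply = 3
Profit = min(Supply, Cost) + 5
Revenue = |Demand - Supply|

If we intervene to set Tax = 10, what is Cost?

3

do(Tax=10) replaces the equation Tax = 2Supply + 2Demand - Revenue with the constant Tax = 10.
Cost is not downstream of the intervention, so its value is determined by the original equations.
Cost = max(Supply, Demand)  [with Supply=3, Demand=1]  = 3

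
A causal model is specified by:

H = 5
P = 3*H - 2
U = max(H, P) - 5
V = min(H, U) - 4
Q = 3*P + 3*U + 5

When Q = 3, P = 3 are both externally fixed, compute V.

-4

Setting Q = 3, P = 3 by intervention discards those variables' equations.
U = max(H, P) - 5  [with H=5, P=3]  = 0
V = min(H, U) - 4  [with H=5, U=0]  = -4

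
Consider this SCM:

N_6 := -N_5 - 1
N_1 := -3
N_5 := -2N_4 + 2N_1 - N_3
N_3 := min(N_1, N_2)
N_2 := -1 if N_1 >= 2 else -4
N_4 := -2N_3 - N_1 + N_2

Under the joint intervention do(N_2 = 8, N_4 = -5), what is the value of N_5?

Setting N_2 = 8, N_4 = -5 by intervention discards those variables' equations.
N_3 = min(N_1, N_2)  [with N_1=-3, N_2=8]  = -3
N_5 = -2N_4 + 2N_1 - N_3  [with N_4=-5, N_1=-3, N_3=-3]  = 7

7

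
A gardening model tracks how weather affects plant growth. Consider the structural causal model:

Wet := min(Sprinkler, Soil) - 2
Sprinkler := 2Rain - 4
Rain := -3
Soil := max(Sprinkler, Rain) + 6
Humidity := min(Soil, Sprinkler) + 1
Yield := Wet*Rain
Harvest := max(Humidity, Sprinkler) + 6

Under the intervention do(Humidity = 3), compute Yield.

36

The intervention breaks the incoming arrows to Humidity: Humidity := min(Soil, Sprinkler) + 1 no longer applies, and Humidity = 3.
Since Yield is not a descendant of the intervened variable, it is unaffected.
Sprinkler = 2Rain - 4  [with Rain=-3]  = -10
Soil = max(Sprinkler, Rain) + 6  [with Sprinkler=-10, Rain=-3]  = 3
Wet = min(Sprinkler, Soil) - 2  [with Sprinkler=-10, Soil=3]  = -12
Yield = Wet*Rain  [with Wet=-12, Rain=-3]  = 36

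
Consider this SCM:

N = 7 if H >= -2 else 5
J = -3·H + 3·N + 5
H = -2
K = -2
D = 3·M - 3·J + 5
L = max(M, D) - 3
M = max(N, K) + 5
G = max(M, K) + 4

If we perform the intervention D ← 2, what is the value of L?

9

Intervening sets D = 2 and removes its equation (D = 3·M - 3·J + 5).
N = 7 if H >= -2 else 5  [with H=-2]  = 7
M = max(N, K) + 5  [with N=7, K=-2]  = 12
L = max(M, D) - 3  [with M=12, D=2]  = 9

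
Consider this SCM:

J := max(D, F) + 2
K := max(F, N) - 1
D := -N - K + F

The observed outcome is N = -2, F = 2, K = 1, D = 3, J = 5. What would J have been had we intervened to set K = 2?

4

do(K=2) replaces the equation K := max(F, N) - 1 with the constant K = 2.
D = -N - K + F  [with N=-2, K=2, F=2]  = 2
J = max(D, F) + 2  [with D=2, F=2]  = 4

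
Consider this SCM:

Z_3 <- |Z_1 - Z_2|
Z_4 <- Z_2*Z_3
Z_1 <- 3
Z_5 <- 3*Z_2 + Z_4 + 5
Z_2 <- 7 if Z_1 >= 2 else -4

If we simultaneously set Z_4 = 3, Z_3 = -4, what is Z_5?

The joint intervention fixes Z_4 = 3, Z_3 = -4, removing each variable's own equation.
Z_2 = 7 if Z_1 >= 2 else -4  [with Z_1=3]  = 7
Z_5 = 3*Z_2 + Z_4 + 5  [with Z_2=7, Z_4=3]  = 29

29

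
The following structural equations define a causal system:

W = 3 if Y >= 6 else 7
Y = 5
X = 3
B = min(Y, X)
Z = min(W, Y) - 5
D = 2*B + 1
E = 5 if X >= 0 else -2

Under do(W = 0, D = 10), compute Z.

-5

The joint intervention fixes W = 0, D = 10, removing each variable's own equation.
Z = min(W, Y) - 5  [with W=0, Y=5]  = -5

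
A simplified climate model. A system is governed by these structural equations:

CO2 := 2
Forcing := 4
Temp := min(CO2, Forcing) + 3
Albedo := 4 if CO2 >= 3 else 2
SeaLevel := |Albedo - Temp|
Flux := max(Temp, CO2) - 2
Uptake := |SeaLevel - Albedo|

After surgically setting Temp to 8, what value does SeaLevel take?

do(Temp=8) replaces the equation Temp := min(CO2, Forcing) + 3 with the constant Temp = 8.
Albedo = 4 if CO2 >= 3 else 2  [with CO2=2]  = 2
SeaLevel = |Albedo - Temp|  [with Albedo=2, Temp=8]  = 6

6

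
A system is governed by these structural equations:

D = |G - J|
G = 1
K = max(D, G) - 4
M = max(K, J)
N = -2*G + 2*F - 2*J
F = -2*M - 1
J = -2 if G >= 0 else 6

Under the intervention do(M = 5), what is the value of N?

-20

Under do(M=5), the mechanism M = max(K, J) is discarded; M is fixed at 5.
J = -2 if G >= 0 else 6  [with G=1]  = -2
F = -2*M - 1  [with M=5]  = -11
N = -2*G + 2*F - 2*J  [with G=1, F=-11, J=-2]  = -20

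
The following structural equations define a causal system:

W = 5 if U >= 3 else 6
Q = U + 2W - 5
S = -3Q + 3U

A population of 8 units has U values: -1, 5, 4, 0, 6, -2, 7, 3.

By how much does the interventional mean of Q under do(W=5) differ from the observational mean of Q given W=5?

Under do(W=5), W's equation is replaced by W=5 for every unit. Per-unit Q: 4, 10, 9, 5, 11, 3, 12, 8. Mean = 7.75.
Observing W=5 restricts to units where W's equation naturally yields 5: U ∈ {5, 4, 6, 7, 3}. In that subpopulation Q = 10, 9, 11, 12, 8, mean 10.
Difference = 7.75 − 10 = -2.25.

-2.25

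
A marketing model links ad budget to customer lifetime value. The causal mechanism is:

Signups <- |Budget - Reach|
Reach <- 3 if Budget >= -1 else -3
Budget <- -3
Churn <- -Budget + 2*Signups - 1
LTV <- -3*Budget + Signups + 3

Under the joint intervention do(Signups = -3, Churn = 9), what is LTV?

9

Setting Signups = -3, Churn = 9 by intervention discards those variables' equations.
LTV = -3*Budget + Signups + 3  [with Budget=-3, Signups=-3]  = 9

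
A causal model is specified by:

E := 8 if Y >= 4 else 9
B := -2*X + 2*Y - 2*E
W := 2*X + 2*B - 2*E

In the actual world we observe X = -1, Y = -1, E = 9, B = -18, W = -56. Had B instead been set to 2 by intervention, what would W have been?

-16

Intervening sets B = 2 and removes its equation (B := -2*X + 2*Y - 2*E).
E = 8 if Y >= 4 else 9  [with Y=-1]  = 9
W = 2*X + 2*B - 2*E  [with X=-1, B=2, E=9]  = -16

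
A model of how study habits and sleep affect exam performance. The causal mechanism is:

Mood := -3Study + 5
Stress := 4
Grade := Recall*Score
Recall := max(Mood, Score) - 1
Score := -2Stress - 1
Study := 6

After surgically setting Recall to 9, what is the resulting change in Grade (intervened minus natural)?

The intervention breaks the incoming arrows to Recall: Recall := max(Mood, Score) - 1 no longer applies, and Recall = 9.
Score = -2Stress - 1  [with Stress=4]  = -9
Grade = Recall*Score  [with Recall=9, Score=-9]  = -81
Without intervention: Score = -2Stress - 1  [with Stress=4]  = -9; Mood = -3Study + 5  [with Study=6]  = -13; Recall = max(Mood, Score) - 1  [with Mood=-13, Score=-9]  = -10; Grade = Recall*Score  [with Recall=-10, Score=-9]  = 90.
Change = -81 − 90 = -171.

-171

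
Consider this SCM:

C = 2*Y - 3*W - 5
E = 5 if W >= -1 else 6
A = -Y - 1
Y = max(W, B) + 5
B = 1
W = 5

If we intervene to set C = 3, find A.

-11

Intervening sets C = 3 and removes its equation (C = 2*Y - 3*W - 5).
No directed path runs from C to A, so A keeps its natural value.
Y = max(W, B) + 5  [with W=5, B=1]  = 10
A = -Y - 1  [with Y=10]  = -11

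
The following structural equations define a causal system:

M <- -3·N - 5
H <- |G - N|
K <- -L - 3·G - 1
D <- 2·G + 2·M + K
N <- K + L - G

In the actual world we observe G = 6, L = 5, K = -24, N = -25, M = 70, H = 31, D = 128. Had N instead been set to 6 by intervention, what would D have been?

-58

The intervention breaks the incoming arrows to N: N <- K + L - G no longer applies, and N = 6.
K = -L - 3·G - 1  [with L=5, G=6]  = -24
M = -3·N - 5  [with N=6]  = -23
D = 2·G + 2·M + K  [with G=6, M=-23, K=-24]  = -58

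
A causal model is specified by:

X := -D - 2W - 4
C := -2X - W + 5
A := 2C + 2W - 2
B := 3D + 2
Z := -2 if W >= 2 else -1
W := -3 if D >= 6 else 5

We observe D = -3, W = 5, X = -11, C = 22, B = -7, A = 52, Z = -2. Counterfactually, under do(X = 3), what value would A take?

-4

The intervention breaks the incoming arrows to X: X := -D - 2W - 4 no longer applies, and X = 3.
W = -3 if D >= 6 else 5  [with D=-3]  = 5
C = -2X - W + 5  [with X=3, W=5]  = -6
A = 2C + 2W - 2  [with C=-6, W=5]  = -4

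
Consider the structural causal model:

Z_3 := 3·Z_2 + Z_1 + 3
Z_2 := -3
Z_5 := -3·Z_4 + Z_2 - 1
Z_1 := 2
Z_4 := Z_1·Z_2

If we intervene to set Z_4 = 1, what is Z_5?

-7

Intervening sets Z_4 = 1 and removes its equation (Z_4 := Z_1·Z_2).
Z_5 = -3·Z_4 + Z_2 - 1  [with Z_4=1, Z_2=-3]  = -7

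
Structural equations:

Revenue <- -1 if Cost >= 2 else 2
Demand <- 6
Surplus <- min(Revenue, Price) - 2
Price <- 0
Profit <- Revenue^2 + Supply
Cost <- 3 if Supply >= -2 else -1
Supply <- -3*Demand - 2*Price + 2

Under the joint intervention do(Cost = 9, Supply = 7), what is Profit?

8

The joint intervention fixes Cost = 9, Supply = 7, removing each variable's own equation.
Revenue = -1 if Cost >= 2 else 2  [with Cost=9]  = -1
Profit = Revenue^2 + Supply  [with Revenue=-1, Supply=7]  = 8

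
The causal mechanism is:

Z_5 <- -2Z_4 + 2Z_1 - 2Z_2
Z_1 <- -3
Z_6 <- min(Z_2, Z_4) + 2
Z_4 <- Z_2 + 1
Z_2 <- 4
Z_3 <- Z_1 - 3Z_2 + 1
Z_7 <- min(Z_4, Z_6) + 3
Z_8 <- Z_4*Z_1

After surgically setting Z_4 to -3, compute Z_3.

-14

Under do(Z_4=-3), the mechanism Z_4 <- Z_2 + 1 is discarded; Z_4 is fixed at -3.
Since Z_3 is not a descendant of the intervened variable, it is unaffected.
Z_3 = Z_1 - 3Z_2 + 1  [with Z_1=-3, Z_2=4]  = -14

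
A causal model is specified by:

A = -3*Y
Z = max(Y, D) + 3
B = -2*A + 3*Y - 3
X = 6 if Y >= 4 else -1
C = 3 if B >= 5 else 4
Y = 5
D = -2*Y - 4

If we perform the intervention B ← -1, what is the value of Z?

8

do(B=-1) replaces the equation B = -2*A + 3*Y - 3 with the constant B = -1.
No directed path runs from B to Z, so Z keeps its natural value.
D = -2*Y - 4  [with Y=5]  = -14
Z = max(Y, D) + 3  [with Y=5, D=-14]  = 8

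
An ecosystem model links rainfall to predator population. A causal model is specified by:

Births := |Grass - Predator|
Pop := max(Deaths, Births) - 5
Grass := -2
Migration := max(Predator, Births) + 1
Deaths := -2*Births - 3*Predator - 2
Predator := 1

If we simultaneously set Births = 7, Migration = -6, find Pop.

Setting Births = 7, Migration = -6 by intervention discards those variables' equations.
Deaths = -2*Births - 3*Predator - 2  [with Births=7, Predator=1]  = -19
Pop = max(Deaths, Births) - 5  [with Deaths=-19, Births=7]  = 2

2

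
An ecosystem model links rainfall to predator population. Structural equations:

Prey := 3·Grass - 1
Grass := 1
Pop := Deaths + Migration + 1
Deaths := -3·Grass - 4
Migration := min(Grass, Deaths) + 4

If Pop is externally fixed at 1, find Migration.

The intervention breaks the incoming arrows to Pop: Pop := Deaths + Migration + 1 no longer applies, and Pop = 1.
Since Migration is not a descendant of the intervened variable, it is unaffected.
Deaths = -3·Grass - 4  [with Grass=1]  = -7
Migration = min(Grass, Deaths) + 4  [with Grass=1, Deaths=-7]  = -3

-3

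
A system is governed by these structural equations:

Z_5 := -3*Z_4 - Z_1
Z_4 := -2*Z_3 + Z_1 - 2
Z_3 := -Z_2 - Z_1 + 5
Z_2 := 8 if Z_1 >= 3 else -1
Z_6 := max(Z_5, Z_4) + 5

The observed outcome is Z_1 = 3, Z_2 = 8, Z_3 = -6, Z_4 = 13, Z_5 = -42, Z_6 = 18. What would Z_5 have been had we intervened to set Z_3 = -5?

-36

do(Z_3=-5) replaces the equation Z_3 := -Z_2 - Z_1 + 5 with the constant Z_3 = -5.
Z_4 = -2*Z_3 + Z_1 - 2  [with Z_3=-5, Z_1=3]  = 11
Z_5 = -3*Z_4 - Z_1  [with Z_4=11, Z_1=3]  = -36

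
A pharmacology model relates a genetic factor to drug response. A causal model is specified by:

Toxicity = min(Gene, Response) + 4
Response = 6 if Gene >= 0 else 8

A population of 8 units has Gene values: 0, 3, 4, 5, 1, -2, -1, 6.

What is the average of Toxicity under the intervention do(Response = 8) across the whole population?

The intervention sets Response=8 in all 8 units regardless of Gene. Recomputing Toxicity per unit gives 4, 7, 8, 9, 5, 2, 3, 10; average 6.

6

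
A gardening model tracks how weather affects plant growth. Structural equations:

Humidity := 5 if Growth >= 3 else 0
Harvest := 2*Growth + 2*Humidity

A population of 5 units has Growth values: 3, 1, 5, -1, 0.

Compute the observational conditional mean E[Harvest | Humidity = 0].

E[Harvest|Humidity=0] averages over only the 3 units with Humidity=0 (Growth = 1, -1, 0): Harvest = 2, -2, 0, mean 0.

0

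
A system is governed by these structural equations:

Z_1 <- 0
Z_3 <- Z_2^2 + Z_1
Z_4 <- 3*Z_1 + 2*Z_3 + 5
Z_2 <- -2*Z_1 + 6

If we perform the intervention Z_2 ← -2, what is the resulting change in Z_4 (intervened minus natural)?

-64

Under do(Z_2=-2), the mechanism Z_2 <- -2*Z_1 + 6 is discarded; Z_2 is fixed at -2.
Z_3 = Z_2^2 + Z_1  [with Z_2=-2, Z_1=0]  = 4
Z_4 = 3*Z_1 + 2*Z_3 + 5  [with Z_1=0, Z_3=4]  = 13
Without intervention: Z_2 = -2*Z_1 + 6  [with Z_1=0]  = 6; Z_3 = Z_2^2 + Z_1  [with Z_2=6, Z_1=0]  = 36; Z_4 = 3*Z_1 + 2*Z_3 + 5  [with Z_1=0, Z_3=36]  = 77.
Change = 13 − 77 = -64.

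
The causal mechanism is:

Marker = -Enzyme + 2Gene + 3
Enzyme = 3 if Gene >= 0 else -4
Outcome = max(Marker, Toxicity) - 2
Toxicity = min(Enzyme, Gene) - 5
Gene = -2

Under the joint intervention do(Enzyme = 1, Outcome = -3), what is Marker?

Under do(Enzyme = 1, Outcome = -3), each intervened variable's structural equation is replaced by its fixed value.
Marker = -Enzyme + 2Gene + 3  [with Enzyme=1, Gene=-2]  = -2

-2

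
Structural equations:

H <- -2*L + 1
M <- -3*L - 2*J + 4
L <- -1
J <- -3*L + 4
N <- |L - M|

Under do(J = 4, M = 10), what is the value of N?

11

Under do(J = 4, M = 10), each intervened variable's structural equation is replaced by its fixed value.
N = |L - M|  [with L=-1, M=10]  = 11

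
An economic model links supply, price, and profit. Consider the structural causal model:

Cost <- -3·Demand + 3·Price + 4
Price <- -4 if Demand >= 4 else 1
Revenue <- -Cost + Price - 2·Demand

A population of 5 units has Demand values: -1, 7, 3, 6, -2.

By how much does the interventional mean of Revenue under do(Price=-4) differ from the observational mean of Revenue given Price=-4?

Every unit gets Price=-4 under the intervention. Revenue values become 3, 11, 7, 10, 2; E[Revenue|do(Price=-4)] = 6.6.
Observing Price=-4 restricts to units where Price's equation naturally yields -4: Demand ∈ {7, 6}. In that subpopulation Revenue = 11, 10, mean 10.5.
Difference = 6.6 − 10.5 = -3.9.

-3.9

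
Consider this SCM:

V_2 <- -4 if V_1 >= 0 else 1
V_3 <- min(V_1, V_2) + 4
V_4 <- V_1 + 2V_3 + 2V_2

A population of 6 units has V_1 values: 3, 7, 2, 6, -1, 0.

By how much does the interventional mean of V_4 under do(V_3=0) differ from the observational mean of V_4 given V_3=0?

Under do(V_3=0), V_3's equation is replaced by V_3=0 for every unit. Per-unit V_4: -5, -1, -6, -2, 1, -8. Mean = -3.5.
Conditioning on V_3=0 selects the 5 unit(s) with V_1 ∈ {3, 7, 2, 6, 0}. Their V_4 values: -5, -1, -6, -2, -8. Mean = -4.4.
Difference = -3.5 − (-4.4) = 0.9.

0.9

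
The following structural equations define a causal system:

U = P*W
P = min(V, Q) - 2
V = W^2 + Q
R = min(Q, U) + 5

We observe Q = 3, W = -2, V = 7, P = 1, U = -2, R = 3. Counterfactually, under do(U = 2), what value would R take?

The intervention breaks the incoming arrows to U: U = P*W no longer applies, and U = 2.
R = min(Q, U) + 5  [with Q=3, U=2]  = 7

7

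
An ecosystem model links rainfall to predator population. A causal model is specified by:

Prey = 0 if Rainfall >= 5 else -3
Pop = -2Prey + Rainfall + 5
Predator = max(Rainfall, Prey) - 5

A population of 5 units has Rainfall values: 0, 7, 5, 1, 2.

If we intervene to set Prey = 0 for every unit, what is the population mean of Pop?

8

The intervention sets Prey=0 in all 5 units regardless of Rainfall. Recomputing Pop per unit gives 5, 12, 10, 6, 7; average 8.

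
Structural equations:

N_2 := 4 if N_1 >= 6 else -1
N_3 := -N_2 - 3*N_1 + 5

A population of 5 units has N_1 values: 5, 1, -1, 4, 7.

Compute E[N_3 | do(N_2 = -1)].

-3.6

Under do(N_2=-1), N_2's equation is replaced by N_2=-1 for every unit. Per-unit N_3: -9, 3, 9, -6, -15. Mean = -3.6.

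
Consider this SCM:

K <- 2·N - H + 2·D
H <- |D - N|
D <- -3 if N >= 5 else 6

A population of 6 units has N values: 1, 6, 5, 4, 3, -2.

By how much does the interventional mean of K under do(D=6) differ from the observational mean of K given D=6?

Under do(D=6), D's equation is replaced by D=6 for every unit. Per-unit K: 9, 24, 21, 18, 15, 0. Mean = 14.5.
E[K|D=6] averages over only the 4 units with D=6 (N = 1, 4, 3, -2): K = 9, 18, 15, 0, mean 10.5.
Difference = 14.5 − 10.5 = 4.

4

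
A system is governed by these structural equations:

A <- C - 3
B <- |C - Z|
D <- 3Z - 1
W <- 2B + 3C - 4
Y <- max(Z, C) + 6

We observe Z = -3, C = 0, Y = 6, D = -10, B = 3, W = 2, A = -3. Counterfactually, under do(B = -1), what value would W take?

The intervention breaks the incoming arrows to B: B <- |C - Z| no longer applies, and B = -1.
W = 2B + 3C - 4  [with B=-1, C=0]  = -6

-6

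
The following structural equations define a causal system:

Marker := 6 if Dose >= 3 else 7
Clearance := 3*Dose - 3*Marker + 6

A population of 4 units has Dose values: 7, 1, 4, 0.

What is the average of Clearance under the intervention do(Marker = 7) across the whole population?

-6

do(Marker=7) breaks Marker's dependence on Dose. With Marker=7 fixed, Clearance across the units is 6, -12, -3, -15, mean -6.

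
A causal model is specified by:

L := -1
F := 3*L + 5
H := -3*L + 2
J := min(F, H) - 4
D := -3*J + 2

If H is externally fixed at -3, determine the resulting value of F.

2

Under do(H=-3), the mechanism H := -3*L + 2 is discarded; H is fixed at -3.
Since F is not a descendant of the intervened variable, it is unaffected.
F = 3*L + 5  [with L=-1]  = 2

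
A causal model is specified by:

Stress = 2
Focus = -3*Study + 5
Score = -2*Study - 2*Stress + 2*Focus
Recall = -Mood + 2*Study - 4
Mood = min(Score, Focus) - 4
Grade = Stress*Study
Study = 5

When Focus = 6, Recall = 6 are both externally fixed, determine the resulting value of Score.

Setting Focus = 6, Recall = 6 by intervention discards those variables' equations.
Score = -2*Study - 2*Stress + 2*Focus  [with Study=5, Stress=2, Focus=6]  = -2

-2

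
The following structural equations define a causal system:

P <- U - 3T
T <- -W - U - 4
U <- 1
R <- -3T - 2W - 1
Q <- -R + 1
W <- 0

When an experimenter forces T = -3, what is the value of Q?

do(T=-3) replaces the equation T <- -W - U - 4 with the constant T = -3.
R = -3T - 2W - 1  [with T=-3, W=0]  = 8
Q = -R + 1  [with R=8]  = -7

-7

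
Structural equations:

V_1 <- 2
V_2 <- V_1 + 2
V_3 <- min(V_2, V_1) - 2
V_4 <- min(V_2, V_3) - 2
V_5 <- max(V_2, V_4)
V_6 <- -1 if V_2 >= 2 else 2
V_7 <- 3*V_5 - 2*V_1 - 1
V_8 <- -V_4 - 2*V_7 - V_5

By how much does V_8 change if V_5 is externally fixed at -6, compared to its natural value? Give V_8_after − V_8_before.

do(V_5=-6) replaces the equation V_5 <- max(V_2, V_4) with the constant V_5 = -6.
V_2 = V_1 + 2  [with V_1=2]  = 4
V_3 = min(V_2, V_1) - 2  [with V_2=4, V_1=2]  = 0
V_4 = min(V_2, V_3) - 2  [with V_2=4, V_3=0]  = -2
V_7 = 3*V_5 - 2*V_1 - 1  [with V_5=-6, V_1=2]  = -23
V_8 = -V_4 - 2*V_7 - V_5  [with V_4=-2, V_7=-23, V_5=-6]  = 54
Without intervention: V_2 = V_1 + 2  [with V_1=2]  = 4; V_3 = min(V_2, V_1) - 2  [with V_2=4, V_1=2]  = 0; V_4 = min(V_2, V_3) - 2  [with V_2=4, V_3=0]  = -2; V_5 = max(V_2, V_4)  [with V_2=4, V_4=-2]  = 4; V_7 = 3*V_5 - 2*V_1 - 1  [with V_5=4, V_1=2]  = 7; V_8 = -V_4 - 2*V_7 - V_5  [with V_4=-2, V_7=7, V_5=4]  = -16.
Change = 54 − (-16) = 70.

70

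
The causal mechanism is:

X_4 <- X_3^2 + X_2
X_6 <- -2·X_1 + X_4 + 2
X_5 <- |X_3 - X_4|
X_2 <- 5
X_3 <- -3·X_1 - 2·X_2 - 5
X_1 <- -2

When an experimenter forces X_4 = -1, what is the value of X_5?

8

Intervening sets X_4 = -1 and removes its equation (X_4 <- X_3^2 + X_2).
X_3 = -3·X_1 - 2·X_2 - 5  [with X_1=-2, X_2=5]  = -9
X_5 = |X_3 - X_4|  [with X_3=-9, X_4=-1]  = 8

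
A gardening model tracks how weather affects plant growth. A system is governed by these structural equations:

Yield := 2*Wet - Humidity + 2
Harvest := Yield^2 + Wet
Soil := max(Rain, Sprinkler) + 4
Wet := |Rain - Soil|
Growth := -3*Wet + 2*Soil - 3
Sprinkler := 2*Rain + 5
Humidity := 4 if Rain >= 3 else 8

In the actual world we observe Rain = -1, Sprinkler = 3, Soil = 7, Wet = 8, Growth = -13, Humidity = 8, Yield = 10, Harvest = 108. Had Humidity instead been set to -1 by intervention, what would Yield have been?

19

Intervening sets Humidity = -1 and removes its equation (Humidity := 4 if Rain >= 3 else 8).
Sprinkler = 2*Rain + 5  [with Rain=-1]  = 3
Soil = max(Rain, Sprinkler) + 4  [with Rain=-1, Sprinkler=3]  = 7
Wet = |Rain - Soil|  [with Rain=-1, Soil=7]  = 8
Yield = 2*Wet - Humidity + 2  [with Wet=8, Humidity=-1]  = 19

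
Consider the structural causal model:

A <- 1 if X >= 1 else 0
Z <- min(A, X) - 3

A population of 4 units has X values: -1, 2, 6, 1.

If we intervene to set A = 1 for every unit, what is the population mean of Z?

-2.5

Under do(A=1), A's equation is replaced by A=1 for every unit. Per-unit Z: -4, -2, -2, -2. Mean = -2.5.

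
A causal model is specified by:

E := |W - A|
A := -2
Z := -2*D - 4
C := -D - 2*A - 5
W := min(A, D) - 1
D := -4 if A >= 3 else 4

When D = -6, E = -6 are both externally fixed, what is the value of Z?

8

Under do(D = -6, E = -6), each intervened variable's structural equation is replaced by its fixed value.
Z = -2*D - 4  [with D=-6]  = 8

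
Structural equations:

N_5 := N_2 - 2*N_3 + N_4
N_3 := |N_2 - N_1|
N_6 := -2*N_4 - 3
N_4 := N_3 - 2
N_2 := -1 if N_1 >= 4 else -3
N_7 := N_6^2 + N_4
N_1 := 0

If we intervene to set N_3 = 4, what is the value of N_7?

51

The intervention breaks the incoming arrows to N_3: N_3 := |N_2 - N_1| no longer applies, and N_3 = 4.
N_4 = N_3 - 2  [with N_3=4]  = 2
N_6 = -2*N_4 - 3  [with N_4=2]  = -7
N_7 = N_6^2 + N_4  [with N_6=-7, N_4=2]  = 51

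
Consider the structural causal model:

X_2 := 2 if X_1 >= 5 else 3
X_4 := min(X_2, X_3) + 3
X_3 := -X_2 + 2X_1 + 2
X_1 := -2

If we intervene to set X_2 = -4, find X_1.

Under do(X_2=-4), the mechanism X_2 := 2 if X_1 >= 5 else 3 is discarded; X_2 is fixed at -4.
X_1 is not downstream of the intervention, so its value is determined by the original equations.

-2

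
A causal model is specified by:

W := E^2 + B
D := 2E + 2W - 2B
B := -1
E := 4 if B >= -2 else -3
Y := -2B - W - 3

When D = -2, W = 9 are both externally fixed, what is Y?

The joint intervention fixes D = -2, W = 9, removing each variable's own equation.
Y = -2B - W - 3  [with B=-1, W=9]  = -10

-10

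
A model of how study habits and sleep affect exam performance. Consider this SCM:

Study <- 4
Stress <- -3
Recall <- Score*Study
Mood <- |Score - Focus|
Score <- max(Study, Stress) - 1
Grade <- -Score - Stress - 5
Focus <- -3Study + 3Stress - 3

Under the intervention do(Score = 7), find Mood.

31

Intervening sets Score = 7 and removes its equation (Score <- max(Study, Stress) - 1).
Focus = -3Study + 3Stress - 3  [with Study=4, Stress=-3]  = -24
Mood = |Score - Focus|  [with Score=7, Focus=-24]  = 31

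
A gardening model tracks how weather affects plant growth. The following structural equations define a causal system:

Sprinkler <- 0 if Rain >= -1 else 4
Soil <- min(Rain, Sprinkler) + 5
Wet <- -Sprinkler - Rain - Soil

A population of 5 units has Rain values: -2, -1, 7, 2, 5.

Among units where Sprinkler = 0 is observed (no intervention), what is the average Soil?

Observing Sprinkler=0 restricts to units where Sprinkler's equation naturally yields 0: Rain ∈ {-1, 7, 2, 5}. In that subpopulation Soil = 4, 5, 5, 5, mean 4.75.

4.75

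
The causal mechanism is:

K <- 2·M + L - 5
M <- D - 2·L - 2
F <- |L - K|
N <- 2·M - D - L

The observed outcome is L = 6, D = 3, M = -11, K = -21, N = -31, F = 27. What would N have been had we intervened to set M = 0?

-9

do(M=0) replaces the equation M <- D - 2·L - 2 with the constant M = 0.
N = 2·M - D - L  [with M=0, D=3, L=6]  = -9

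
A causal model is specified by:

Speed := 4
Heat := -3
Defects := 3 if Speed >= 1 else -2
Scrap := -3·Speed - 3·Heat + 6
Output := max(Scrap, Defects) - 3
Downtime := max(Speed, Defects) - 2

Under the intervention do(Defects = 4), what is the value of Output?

1

do(Defects=4) replaces the equation Defects := 3 if Speed >= 1 else -2 with the constant Defects = 4.
Scrap = -3·Speed - 3·Heat + 6  [with Speed=4, Heat=-3]  = 3
Output = max(Scrap, Defects) - 3  [with Scrap=3, Defects=4]  = 1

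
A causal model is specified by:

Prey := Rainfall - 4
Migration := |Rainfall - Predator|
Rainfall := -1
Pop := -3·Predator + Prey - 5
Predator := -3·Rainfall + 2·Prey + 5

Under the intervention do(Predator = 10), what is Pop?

do(Predator=10) replaces the equation Predator := -3·Rainfall + 2·Prey + 5 with the constant Predator = 10.
Prey = Rainfall - 4  [with Rainfall=-1]  = -5
Pop = -3·Predator + Prey - 5  [with Predator=10, Prey=-5]  = -40

-40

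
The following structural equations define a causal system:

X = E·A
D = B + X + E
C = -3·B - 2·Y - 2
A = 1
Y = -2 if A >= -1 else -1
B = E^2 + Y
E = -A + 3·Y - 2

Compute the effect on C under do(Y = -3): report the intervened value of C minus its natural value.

Under do(Y=-3), the mechanism Y = -2 if A >= -1 else -1 is discarded; Y is fixed at -3.
E = -A + 3·Y - 2  [with A=1, Y=-3]  = -12
B = E^2 + Y  [with E=-12, Y=-3]  = 141
C = -3·B - 2·Y - 2  [with B=141, Y=-3]  = -419
Without intervention: Y = -2 if A >= -1 else -1  [with A=1]  = -2; E = -A + 3·Y - 2  [with A=1, Y=-2]  = -9; B = E^2 + Y  [with E=-9, Y=-2]  = 79; C = -3·B - 2·Y - 2  [with B=79, Y=-2]  = -235.
Change = -419 − (-235) = -184.

-184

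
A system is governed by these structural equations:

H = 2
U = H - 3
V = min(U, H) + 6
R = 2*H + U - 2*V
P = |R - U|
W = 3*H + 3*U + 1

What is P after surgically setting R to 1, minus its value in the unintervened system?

Intervening sets R = 1 and removes its equation (R = 2*H + U - 2*V).
U = H - 3  [with H=2]  = -1
P = |R - U|  [with R=1, U=-1]  = 2
Without intervention: U = H - 3  [with H=2]  = -1; V = min(U, H) + 6  [with U=-1, H=2]  = 5; R = 2*H + U - 2*V  [with H=2, U=-1, V=5]  = -7; P = |R - U|  [with R=-7, U=-1]  = 6.
Change = 2 − 6 = -4.

-4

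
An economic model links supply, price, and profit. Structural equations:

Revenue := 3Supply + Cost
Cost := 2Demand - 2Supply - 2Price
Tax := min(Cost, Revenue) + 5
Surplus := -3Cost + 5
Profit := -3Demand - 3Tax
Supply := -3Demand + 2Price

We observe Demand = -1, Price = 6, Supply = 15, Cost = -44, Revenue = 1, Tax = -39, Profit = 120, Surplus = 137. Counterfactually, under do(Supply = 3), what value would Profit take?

The intervention breaks the incoming arrows to Supply: Supply := -3Demand + 2Price no longer applies, and Supply = 3.
Cost = 2Demand - 2Supply - 2Price  [with Demand=-1, Supply=3, Price=6]  = -20
Revenue = 3Supply + Cost  [with Supply=3, Cost=-20]  = -11
Tax = min(Cost, Revenue) + 5  [with Cost=-20, Revenue=-11]  = -15
Profit = -3Demand - 3Tax  [with Demand=-1, Tax=-15]  = 48

48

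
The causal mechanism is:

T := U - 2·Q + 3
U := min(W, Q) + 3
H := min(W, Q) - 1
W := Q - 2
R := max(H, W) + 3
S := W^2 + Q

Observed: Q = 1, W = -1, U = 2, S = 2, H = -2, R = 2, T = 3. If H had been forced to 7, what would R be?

The intervention breaks the incoming arrows to H: H := min(W, Q) - 1 no longer applies, and H = 7.
W = Q - 2  [with Q=1]  = -1
R = max(H, W) + 3  [with H=7, W=-1]  = 10

10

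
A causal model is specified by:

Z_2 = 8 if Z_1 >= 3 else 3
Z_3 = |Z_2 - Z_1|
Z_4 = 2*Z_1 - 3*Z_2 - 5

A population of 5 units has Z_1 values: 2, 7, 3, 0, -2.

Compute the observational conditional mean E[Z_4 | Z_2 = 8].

-19

Observing Z_2=8 restricts to units where Z_2's equation naturally yields 8: Z_1 ∈ {7, 3}. In that subpopulation Z_4 = -15, -23, mean -19.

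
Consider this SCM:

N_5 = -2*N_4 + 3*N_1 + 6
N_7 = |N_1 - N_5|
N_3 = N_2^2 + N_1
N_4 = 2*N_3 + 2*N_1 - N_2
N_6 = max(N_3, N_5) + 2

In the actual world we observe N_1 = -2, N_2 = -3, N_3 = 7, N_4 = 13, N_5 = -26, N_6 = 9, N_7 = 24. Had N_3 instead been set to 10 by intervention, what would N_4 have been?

The intervention breaks the incoming arrows to N_3: N_3 = N_2^2 + N_1 no longer applies, and N_3 = 10.
N_4 = 2*N_3 + 2*N_1 - N_2  [with N_3=10, N_1=-2, N_2=-3]  = 19

19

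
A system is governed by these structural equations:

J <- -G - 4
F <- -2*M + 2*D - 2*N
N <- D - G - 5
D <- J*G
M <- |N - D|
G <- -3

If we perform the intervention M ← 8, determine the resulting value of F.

-12

The intervention breaks the incoming arrows to M: M <- |N - D| no longer applies, and M = 8.
J = -G - 4  [with G=-3]  = -1
D = J*G  [with J=-1, G=-3]  = 3
N = D - G - 5  [with D=3, G=-3]  = 1
F = -2*M + 2*D - 2*N  [with M=8, D=3, N=1]  = -12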